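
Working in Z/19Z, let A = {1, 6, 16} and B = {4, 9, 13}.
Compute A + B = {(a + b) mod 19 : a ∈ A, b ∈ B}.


Work in Z/19Z: reduce every sum a + b modulo 19.
Enumerate all 9 pairs:
a = 1: 1+4=5, 1+9=10, 1+13=14
a = 6: 6+4=10, 6+9=15, 6+13=0
a = 16: 16+4=1, 16+9=6, 16+13=10
Distinct residues collected: {0, 1, 5, 6, 10, 14, 15}
|A + B| = 7 (out of 19 total residues).

A + B = {0, 1, 5, 6, 10, 14, 15}


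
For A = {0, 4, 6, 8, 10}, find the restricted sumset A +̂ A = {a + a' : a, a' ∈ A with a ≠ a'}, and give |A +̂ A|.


Restricted sumset: A +̂ A = {a + a' : a ∈ A, a' ∈ A, a ≠ a'}.
Equivalently, take A + A and drop any sum 2a that is achievable ONLY as a + a for a ∈ A (i.e. sums representable only with equal summands).
Enumerate pairs (a, a') with a < a' (symmetric, so each unordered pair gives one sum; this covers all a ≠ a'):
  0 + 4 = 4
  0 + 6 = 6
  0 + 8 = 8
  0 + 10 = 10
  4 + 6 = 10
  4 + 8 = 12
  4 + 10 = 14
  6 + 8 = 14
  6 + 10 = 16
  8 + 10 = 18
Collected distinct sums: {4, 6, 8, 10, 12, 14, 16, 18}
|A +̂ A| = 8
(Reference bound: |A +̂ A| ≥ 2|A| - 3 for |A| ≥ 2, with |A| = 5 giving ≥ 7.)

|A +̂ A| = 8


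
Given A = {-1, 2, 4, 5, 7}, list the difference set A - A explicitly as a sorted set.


A - A = {a - a' : a, a' ∈ A}.
Compute a - a' for each ordered pair (a, a'):
a = -1: -1--1=0, -1-2=-3, -1-4=-5, -1-5=-6, -1-7=-8
a = 2: 2--1=3, 2-2=0, 2-4=-2, 2-5=-3, 2-7=-5
a = 4: 4--1=5, 4-2=2, 4-4=0, 4-5=-1, 4-7=-3
a = 5: 5--1=6, 5-2=3, 5-4=1, 5-5=0, 5-7=-2
a = 7: 7--1=8, 7-2=5, 7-4=3, 7-5=2, 7-7=0
Collecting distinct values (and noting 0 appears from a-a):
A - A = {-8, -6, -5, -3, -2, -1, 0, 1, 2, 3, 5, 6, 8}
|A - A| = 13

A - A = {-8, -6, -5, -3, -2, -1, 0, 1, 2, 3, 5, 6, 8}


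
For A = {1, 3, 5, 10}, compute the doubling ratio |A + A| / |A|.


|A| = 4.
Compute A + A by enumerating all 16 pairs.
A + A = {2, 4, 6, 8, 10, 11, 13, 15, 20}, so |A + A| = 9.
K = |A + A| / |A| = 9/4 (already in lowest terms) ≈ 2.2500.
Reference: AP of size 4 gives K = 7/4 ≈ 1.7500; a fully generic set of size 4 gives K ≈ 2.5000.

|A| = 4, |A + A| = 9, K = 9/4.


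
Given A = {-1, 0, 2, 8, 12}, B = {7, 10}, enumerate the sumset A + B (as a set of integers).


A + B = {a + b : a ∈ A, b ∈ B}.
Enumerate all |A|·|B| = 5·2 = 10 pairs (a, b) and collect distinct sums.
a = -1: -1+7=6, -1+10=9
a = 0: 0+7=7, 0+10=10
a = 2: 2+7=9, 2+10=12
a = 8: 8+7=15, 8+10=18
a = 12: 12+7=19, 12+10=22
Collecting distinct sums: A + B = {6, 7, 9, 10, 12, 15, 18, 19, 22}
|A + B| = 9

A + B = {6, 7, 9, 10, 12, 15, 18, 19, 22}


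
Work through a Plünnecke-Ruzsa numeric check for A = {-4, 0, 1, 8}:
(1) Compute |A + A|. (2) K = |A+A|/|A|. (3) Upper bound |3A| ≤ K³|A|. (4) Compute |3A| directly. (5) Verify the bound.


|A| = 4.
Step 1: Compute A + A by enumerating all 16 pairs.
A + A = {-8, -4, -3, 0, 1, 2, 4, 8, 9, 16}, so |A + A| = 10.
Step 2: Doubling constant K = |A + A|/|A| = 10/4 = 10/4 ≈ 2.5000.
Step 3: Plünnecke-Ruzsa gives |3A| ≤ K³·|A| = (2.5000)³ · 4 ≈ 62.5000.
Step 4: Compute 3A = A + A + A directly by enumerating all triples (a,b,c) ∈ A³; |3A| = 19.
Step 5: Check 19 ≤ 62.5000? Yes ✓.

K = 10/4, Plünnecke-Ruzsa bound K³|A| ≈ 62.5000, |3A| = 19, inequality holds.


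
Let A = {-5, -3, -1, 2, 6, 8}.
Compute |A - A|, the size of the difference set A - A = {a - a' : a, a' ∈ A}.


A - A = {a - a' : a, a' ∈ A}; |A| = 6.
Bounds: 2|A|-1 ≤ |A - A| ≤ |A|² - |A| + 1, i.e. 11 ≤ |A - A| ≤ 31.
Note: 0 ∈ A - A always (from a - a). The set is symmetric: if d ∈ A - A then -d ∈ A - A.
Enumerate nonzero differences d = a - a' with a > a' (then include -d):
Positive differences: {2, 3, 4, 5, 6, 7, 9, 11, 13}
Full difference set: {0} ∪ (positive diffs) ∪ (negative diffs).
|A - A| = 1 + 2·9 = 19 (matches direct enumeration: 19).

|A - A| = 19


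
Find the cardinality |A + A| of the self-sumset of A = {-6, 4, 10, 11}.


A + A = {a + a' : a, a' ∈ A}; |A| = 4.
General bounds: 2|A| - 1 ≤ |A + A| ≤ |A|(|A|+1)/2, i.e. 7 ≤ |A + A| ≤ 10.
Lower bound 2|A|-1 is attained iff A is an arithmetic progression.
Enumerate sums a + a' for a ≤ a' (symmetric, so this suffices):
a = -6: -6+-6=-12, -6+4=-2, -6+10=4, -6+11=5
a = 4: 4+4=8, 4+10=14, 4+11=15
a = 10: 10+10=20, 10+11=21
a = 11: 11+11=22
Distinct sums: {-12, -2, 4, 5, 8, 14, 15, 20, 21, 22}
|A + A| = 10

|A + A| = 10


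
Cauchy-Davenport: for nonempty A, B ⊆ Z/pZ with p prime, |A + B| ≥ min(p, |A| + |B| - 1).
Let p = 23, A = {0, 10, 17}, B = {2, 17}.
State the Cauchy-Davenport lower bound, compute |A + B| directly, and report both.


Cauchy-Davenport: |A + B| ≥ min(p, |A| + |B| - 1) for A, B nonempty in Z/pZ.
|A| = 3, |B| = 2, p = 23.
CD lower bound = min(23, 3 + 2 - 1) = min(23, 4) = 4.
Compute A + B mod 23 directly:
a = 0: 0+2=2, 0+17=17
a = 10: 10+2=12, 10+17=4
a = 17: 17+2=19, 17+17=11
A + B = {2, 4, 11, 12, 17, 19}, so |A + B| = 6.
Verify: 6 ≥ 4? Yes ✓.

CD lower bound = 4, actual |A + B| = 6.


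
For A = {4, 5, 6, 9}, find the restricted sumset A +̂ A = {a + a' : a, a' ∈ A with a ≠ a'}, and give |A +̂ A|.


Restricted sumset: A +̂ A = {a + a' : a ∈ A, a' ∈ A, a ≠ a'}.
Equivalently, take A + A and drop any sum 2a that is achievable ONLY as a + a for a ∈ A (i.e. sums representable only with equal summands).
Enumerate pairs (a, a') with a < a' (symmetric, so each unordered pair gives one sum; this covers all a ≠ a'):
  4 + 5 = 9
  4 + 6 = 10
  4 + 9 = 13
  5 + 6 = 11
  5 + 9 = 14
  6 + 9 = 15
Collected distinct sums: {9, 10, 11, 13, 14, 15}
|A +̂ A| = 6
(Reference bound: |A +̂ A| ≥ 2|A| - 3 for |A| ≥ 2, with |A| = 4 giving ≥ 5.)

|A +̂ A| = 6


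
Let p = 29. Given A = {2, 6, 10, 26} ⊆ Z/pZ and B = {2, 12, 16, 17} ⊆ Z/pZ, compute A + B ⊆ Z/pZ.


Work in Z/29Z: reduce every sum a + b modulo 29.
Enumerate all 16 pairs:
a = 2: 2+2=4, 2+12=14, 2+16=18, 2+17=19
a = 6: 6+2=8, 6+12=18, 6+16=22, 6+17=23
a = 10: 10+2=12, 10+12=22, 10+16=26, 10+17=27
a = 26: 26+2=28, 26+12=9, 26+16=13, 26+17=14
Distinct residues collected: {4, 8, 9, 12, 13, 14, 18, 19, 22, 23, 26, 27, 28}
|A + B| = 13 (out of 29 total residues).

A + B = {4, 8, 9, 12, 13, 14, 18, 19, 22, 23, 26, 27, 28}


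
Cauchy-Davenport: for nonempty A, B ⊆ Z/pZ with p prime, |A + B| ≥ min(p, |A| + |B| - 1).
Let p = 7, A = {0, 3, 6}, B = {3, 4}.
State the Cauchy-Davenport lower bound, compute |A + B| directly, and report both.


Cauchy-Davenport: |A + B| ≥ min(p, |A| + |B| - 1) for A, B nonempty in Z/pZ.
|A| = 3, |B| = 2, p = 7.
CD lower bound = min(7, 3 + 2 - 1) = min(7, 4) = 4.
Compute A + B mod 7 directly:
a = 0: 0+3=3, 0+4=4
a = 3: 3+3=6, 3+4=0
a = 6: 6+3=2, 6+4=3
A + B = {0, 2, 3, 4, 6}, so |A + B| = 5.
Verify: 5 ≥ 4? Yes ✓.

CD lower bound = 4, actual |A + B| = 5.


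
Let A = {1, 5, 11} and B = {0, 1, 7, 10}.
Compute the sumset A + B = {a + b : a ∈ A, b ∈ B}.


A + B = {a + b : a ∈ A, b ∈ B}.
Enumerate all |A|·|B| = 3·4 = 12 pairs (a, b) and collect distinct sums.
a = 1: 1+0=1, 1+1=2, 1+7=8, 1+10=11
a = 5: 5+0=5, 5+1=6, 5+7=12, 5+10=15
a = 11: 11+0=11, 11+1=12, 11+7=18, 11+10=21
Collecting distinct sums: A + B = {1, 2, 5, 6, 8, 11, 12, 15, 18, 21}
|A + B| = 10

A + B = {1, 2, 5, 6, 8, 11, 12, 15, 18, 21}


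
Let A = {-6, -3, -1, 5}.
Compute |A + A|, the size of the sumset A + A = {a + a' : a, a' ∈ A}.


A + A = {a + a' : a, a' ∈ A}; |A| = 4.
General bounds: 2|A| - 1 ≤ |A + A| ≤ |A|(|A|+1)/2, i.e. 7 ≤ |A + A| ≤ 10.
Lower bound 2|A|-1 is attained iff A is an arithmetic progression.
Enumerate sums a + a' for a ≤ a' (symmetric, so this suffices):
a = -6: -6+-6=-12, -6+-3=-9, -6+-1=-7, -6+5=-1
a = -3: -3+-3=-6, -3+-1=-4, -3+5=2
a = -1: -1+-1=-2, -1+5=4
a = 5: 5+5=10
Distinct sums: {-12, -9, -7, -6, -4, -2, -1, 2, 4, 10}
|A + A| = 10

|A + A| = 10


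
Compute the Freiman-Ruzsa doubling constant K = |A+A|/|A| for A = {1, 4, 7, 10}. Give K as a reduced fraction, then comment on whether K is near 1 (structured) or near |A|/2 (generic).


|A| = 4.
Compute A + A by enumerating all 16 pairs.
A + A = {2, 5, 8, 11, 14, 17, 20}, so |A + A| = 7.
K = |A + A| / |A| = 7/4 (already in lowest terms) ≈ 1.7500.
Reference: AP of size 4 gives K = 7/4 ≈ 1.7500; a fully generic set of size 4 gives K ≈ 2.5000.

|A| = 4, |A + A| = 7, K = 7/4.


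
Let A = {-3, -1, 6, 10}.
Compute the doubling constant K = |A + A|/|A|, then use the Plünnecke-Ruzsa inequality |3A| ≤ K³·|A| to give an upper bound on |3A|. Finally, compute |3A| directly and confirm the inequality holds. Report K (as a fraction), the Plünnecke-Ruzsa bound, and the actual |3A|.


|A| = 4.
Step 1: Compute A + A by enumerating all 16 pairs.
A + A = {-6, -4, -2, 3, 5, 7, 9, 12, 16, 20}, so |A + A| = 10.
Step 2: Doubling constant K = |A + A|/|A| = 10/4 = 10/4 ≈ 2.5000.
Step 3: Plünnecke-Ruzsa gives |3A| ≤ K³·|A| = (2.5000)³ · 4 ≈ 62.5000.
Step 4: Compute 3A = A + A + A directly by enumerating all triples (a,b,c) ∈ A³; |3A| = 19.
Step 5: Check 19 ≤ 62.5000? Yes ✓.

K = 10/4, Plünnecke-Ruzsa bound K³|A| ≈ 62.5000, |3A| = 19, inequality holds.


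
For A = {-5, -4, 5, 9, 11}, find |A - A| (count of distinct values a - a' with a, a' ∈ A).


A - A = {a - a' : a, a' ∈ A}; |A| = 5.
Bounds: 2|A|-1 ≤ |A - A| ≤ |A|² - |A| + 1, i.e. 9 ≤ |A - A| ≤ 21.
Note: 0 ∈ A - A always (from a - a). The set is symmetric: if d ∈ A - A then -d ∈ A - A.
Enumerate nonzero differences d = a - a' with a > a' (then include -d):
Positive differences: {1, 2, 4, 6, 9, 10, 13, 14, 15, 16}
Full difference set: {0} ∪ (positive diffs) ∪ (negative diffs).
|A - A| = 1 + 2·10 = 21 (matches direct enumeration: 21).

|A - A| = 21


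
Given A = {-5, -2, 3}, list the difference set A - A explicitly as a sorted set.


A - A = {a - a' : a, a' ∈ A}.
Compute a - a' for each ordered pair (a, a'):
a = -5: -5--5=0, -5--2=-3, -5-3=-8
a = -2: -2--5=3, -2--2=0, -2-3=-5
a = 3: 3--5=8, 3--2=5, 3-3=0
Collecting distinct values (and noting 0 appears from a-a):
A - A = {-8, -5, -3, 0, 3, 5, 8}
|A - A| = 7

A - A = {-8, -5, -3, 0, 3, 5, 8}


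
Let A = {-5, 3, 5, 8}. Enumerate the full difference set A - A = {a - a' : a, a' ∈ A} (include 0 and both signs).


A - A = {a - a' : a, a' ∈ A}.
Compute a - a' for each ordered pair (a, a'):
a = -5: -5--5=0, -5-3=-8, -5-5=-10, -5-8=-13
a = 3: 3--5=8, 3-3=0, 3-5=-2, 3-8=-5
a = 5: 5--5=10, 5-3=2, 5-5=0, 5-8=-3
a = 8: 8--5=13, 8-3=5, 8-5=3, 8-8=0
Collecting distinct values (and noting 0 appears from a-a):
A - A = {-13, -10, -8, -5, -3, -2, 0, 2, 3, 5, 8, 10, 13}
|A - A| = 13

A - A = {-13, -10, -8, -5, -3, -2, 0, 2, 3, 5, 8, 10, 13}


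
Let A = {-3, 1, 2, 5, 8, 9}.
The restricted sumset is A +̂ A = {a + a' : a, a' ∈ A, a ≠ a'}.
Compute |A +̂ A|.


Restricted sumset: A +̂ A = {a + a' : a ∈ A, a' ∈ A, a ≠ a'}.
Equivalently, take A + A and drop any sum 2a that is achievable ONLY as a + a for a ∈ A (i.e. sums representable only with equal summands).
Enumerate pairs (a, a') with a < a' (symmetric, so each unordered pair gives one sum; this covers all a ≠ a'):
  -3 + 1 = -2
  -3 + 2 = -1
  -3 + 5 = 2
  -3 + 8 = 5
  -3 + 9 = 6
  1 + 2 = 3
  1 + 5 = 6
  1 + 8 = 9
  1 + 9 = 10
  2 + 5 = 7
  2 + 8 = 10
  2 + 9 = 11
  5 + 8 = 13
  5 + 9 = 14
  8 + 9 = 17
Collected distinct sums: {-2, -1, 2, 3, 5, 6, 7, 9, 10, 11, 13, 14, 17}
|A +̂ A| = 13
(Reference bound: |A +̂ A| ≥ 2|A| - 3 for |A| ≥ 2, with |A| = 6 giving ≥ 9.)

|A +̂ A| = 13


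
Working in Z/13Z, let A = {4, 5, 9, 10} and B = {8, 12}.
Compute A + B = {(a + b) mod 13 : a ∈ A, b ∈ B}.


Work in Z/13Z: reduce every sum a + b modulo 13.
Enumerate all 8 pairs:
a = 4: 4+8=12, 4+12=3
a = 5: 5+8=0, 5+12=4
a = 9: 9+8=4, 9+12=8
a = 10: 10+8=5, 10+12=9
Distinct residues collected: {0, 3, 4, 5, 8, 9, 12}
|A + B| = 7 (out of 13 total residues).

A + B = {0, 3, 4, 5, 8, 9, 12}


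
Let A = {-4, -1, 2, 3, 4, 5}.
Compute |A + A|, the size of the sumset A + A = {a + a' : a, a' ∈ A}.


A + A = {a + a' : a, a' ∈ A}; |A| = 6.
General bounds: 2|A| - 1 ≤ |A + A| ≤ |A|(|A|+1)/2, i.e. 11 ≤ |A + A| ≤ 21.
Lower bound 2|A|-1 is attained iff A is an arithmetic progression.
Enumerate sums a + a' for a ≤ a' (symmetric, so this suffices):
a = -4: -4+-4=-8, -4+-1=-5, -4+2=-2, -4+3=-1, -4+4=0, -4+5=1
a = -1: -1+-1=-2, -1+2=1, -1+3=2, -1+4=3, -1+5=4
a = 2: 2+2=4, 2+3=5, 2+4=6, 2+5=7
a = 3: 3+3=6, 3+4=7, 3+5=8
a = 4: 4+4=8, 4+5=9
a = 5: 5+5=10
Distinct sums: {-8, -5, -2, -1, 0, 1, 2, 3, 4, 5, 6, 7, 8, 9, 10}
|A + A| = 15

|A + A| = 15


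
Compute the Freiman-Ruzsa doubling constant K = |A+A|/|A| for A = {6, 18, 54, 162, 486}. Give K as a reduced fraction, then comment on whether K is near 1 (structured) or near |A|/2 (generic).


|A| = 5.
Compute A + A by enumerating all 25 pairs.
A + A = {12, 24, 36, 60, 72, 108, 168, 180, 216, 324, 492, 504, 540, 648, 972}, so |A + A| = 15.
K = |A + A| / |A| = 15/5 = 3/1 ≈ 3.0000.
Reference: AP of size 5 gives K = 9/5 ≈ 1.8000; a fully generic set of size 5 gives K ≈ 3.0000.

|A| = 5, |A + A| = 15, K = 15/5 = 3/1.


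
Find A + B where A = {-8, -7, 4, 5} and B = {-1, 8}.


A + B = {a + b : a ∈ A, b ∈ B}.
Enumerate all |A|·|B| = 4·2 = 8 pairs (a, b) and collect distinct sums.
a = -8: -8+-1=-9, -8+8=0
a = -7: -7+-1=-8, -7+8=1
a = 4: 4+-1=3, 4+8=12
a = 5: 5+-1=4, 5+8=13
Collecting distinct sums: A + B = {-9, -8, 0, 1, 3, 4, 12, 13}
|A + B| = 8

A + B = {-9, -8, 0, 1, 3, 4, 12, 13}


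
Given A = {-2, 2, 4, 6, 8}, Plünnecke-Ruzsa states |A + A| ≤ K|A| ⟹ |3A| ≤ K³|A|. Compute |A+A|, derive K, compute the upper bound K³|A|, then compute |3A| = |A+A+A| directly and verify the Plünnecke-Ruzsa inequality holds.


|A| = 5.
Step 1: Compute A + A by enumerating all 25 pairs.
A + A = {-4, 0, 2, 4, 6, 8, 10, 12, 14, 16}, so |A + A| = 10.
Step 2: Doubling constant K = |A + A|/|A| = 10/5 = 10/5 ≈ 2.0000.
Step 3: Plünnecke-Ruzsa gives |3A| ≤ K³·|A| = (2.0000)³ · 5 ≈ 40.0000.
Step 4: Compute 3A = A + A + A directly by enumerating all triples (a,b,c) ∈ A³; |3A| = 15.
Step 5: Check 15 ≤ 40.0000? Yes ✓.

K = 10/5, Plünnecke-Ruzsa bound K³|A| ≈ 40.0000, |3A| = 15, inequality holds.


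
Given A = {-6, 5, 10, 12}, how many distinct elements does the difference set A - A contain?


A - A = {a - a' : a, a' ∈ A}; |A| = 4.
Bounds: 2|A|-1 ≤ |A - A| ≤ |A|² - |A| + 1, i.e. 7 ≤ |A - A| ≤ 13.
Note: 0 ∈ A - A always (from a - a). The set is symmetric: if d ∈ A - A then -d ∈ A - A.
Enumerate nonzero differences d = a - a' with a > a' (then include -d):
Positive differences: {2, 5, 7, 11, 16, 18}
Full difference set: {0} ∪ (positive diffs) ∪ (negative diffs).
|A - A| = 1 + 2·6 = 13 (matches direct enumeration: 13).

|A - A| = 13


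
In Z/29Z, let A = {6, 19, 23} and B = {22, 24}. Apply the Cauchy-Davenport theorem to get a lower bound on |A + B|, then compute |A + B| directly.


Cauchy-Davenport: |A + B| ≥ min(p, |A| + |B| - 1) for A, B nonempty in Z/pZ.
|A| = 3, |B| = 2, p = 29.
CD lower bound = min(29, 3 + 2 - 1) = min(29, 4) = 4.
Compute A + B mod 29 directly:
a = 6: 6+22=28, 6+24=1
a = 19: 19+22=12, 19+24=14
a = 23: 23+22=16, 23+24=18
A + B = {1, 12, 14, 16, 18, 28}, so |A + B| = 6.
Verify: 6 ≥ 4? Yes ✓.

CD lower bound = 4, actual |A + B| = 6.


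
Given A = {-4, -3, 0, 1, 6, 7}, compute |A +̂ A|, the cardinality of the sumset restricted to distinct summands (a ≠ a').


Restricted sumset: A +̂ A = {a + a' : a ∈ A, a' ∈ A, a ≠ a'}.
Equivalently, take A + A and drop any sum 2a that is achievable ONLY as a + a for a ∈ A (i.e. sums representable only with equal summands).
Enumerate pairs (a, a') with a < a' (symmetric, so each unordered pair gives one sum; this covers all a ≠ a'):
  -4 + -3 = -7
  -4 + 0 = -4
  -4 + 1 = -3
  -4 + 6 = 2
  -4 + 7 = 3
  -3 + 0 = -3
  -3 + 1 = -2
  -3 + 6 = 3
  -3 + 7 = 4
  0 + 1 = 1
  0 + 6 = 6
  0 + 7 = 7
  1 + 6 = 7
  1 + 7 = 8
  6 + 7 = 13
Collected distinct sums: {-7, -4, -3, -2, 1, 2, 3, 4, 6, 7, 8, 13}
|A +̂ A| = 12
(Reference bound: |A +̂ A| ≥ 2|A| - 3 for |A| ≥ 2, with |A| = 6 giving ≥ 9.)

|A +̂ A| = 12


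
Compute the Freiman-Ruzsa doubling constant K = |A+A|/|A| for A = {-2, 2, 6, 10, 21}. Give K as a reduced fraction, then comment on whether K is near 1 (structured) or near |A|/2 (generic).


|A| = 5.
Compute A + A by enumerating all 25 pairs.
A + A = {-4, 0, 4, 8, 12, 16, 19, 20, 23, 27, 31, 42}, so |A + A| = 12.
K = |A + A| / |A| = 12/5 (already in lowest terms) ≈ 2.4000.
Reference: AP of size 5 gives K = 9/5 ≈ 1.8000; a fully generic set of size 5 gives K ≈ 3.0000.

|A| = 5, |A + A| = 12, K = 12/5.


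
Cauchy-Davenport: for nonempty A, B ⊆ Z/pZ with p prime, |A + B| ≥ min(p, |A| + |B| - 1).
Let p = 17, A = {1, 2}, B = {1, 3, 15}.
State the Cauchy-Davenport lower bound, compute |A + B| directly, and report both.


Cauchy-Davenport: |A + B| ≥ min(p, |A| + |B| - 1) for A, B nonempty in Z/pZ.
|A| = 2, |B| = 3, p = 17.
CD lower bound = min(17, 2 + 3 - 1) = min(17, 4) = 4.
Compute A + B mod 17 directly:
a = 1: 1+1=2, 1+3=4, 1+15=16
a = 2: 2+1=3, 2+3=5, 2+15=0
A + B = {0, 2, 3, 4, 5, 16}, so |A + B| = 6.
Verify: 6 ≥ 4? Yes ✓.

CD lower bound = 4, actual |A + B| = 6.


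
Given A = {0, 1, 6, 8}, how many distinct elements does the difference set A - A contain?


A - A = {a - a' : a, a' ∈ A}; |A| = 4.
Bounds: 2|A|-1 ≤ |A - A| ≤ |A|² - |A| + 1, i.e. 7 ≤ |A - A| ≤ 13.
Note: 0 ∈ A - A always (from a - a). The set is symmetric: if d ∈ A - A then -d ∈ A - A.
Enumerate nonzero differences d = a - a' with a > a' (then include -d):
Positive differences: {1, 2, 5, 6, 7, 8}
Full difference set: {0} ∪ (positive diffs) ∪ (negative diffs).
|A - A| = 1 + 2·6 = 13 (matches direct enumeration: 13).

|A - A| = 13


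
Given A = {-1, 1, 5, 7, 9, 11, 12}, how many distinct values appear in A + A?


A + A = {a + a' : a, a' ∈ A}; |A| = 7.
General bounds: 2|A| - 1 ≤ |A + A| ≤ |A|(|A|+1)/2, i.e. 13 ≤ |A + A| ≤ 28.
Lower bound 2|A|-1 is attained iff A is an arithmetic progression.
Enumerate sums a + a' for a ≤ a' (symmetric, so this suffices):
a = -1: -1+-1=-2, -1+1=0, -1+5=4, -1+7=6, -1+9=8, -1+11=10, -1+12=11
a = 1: 1+1=2, 1+5=6, 1+7=8, 1+9=10, 1+11=12, 1+12=13
a = 5: 5+5=10, 5+7=12, 5+9=14, 5+11=16, 5+12=17
a = 7: 7+7=14, 7+9=16, 7+11=18, 7+12=19
a = 9: 9+9=18, 9+11=20, 9+12=21
a = 11: 11+11=22, 11+12=23
a = 12: 12+12=24
Distinct sums: {-2, 0, 2, 4, 6, 8, 10, 11, 12, 13, 14, 16, 17, 18, 19, 20, 21, 22, 23, 24}
|A + A| = 20

|A + A| = 20


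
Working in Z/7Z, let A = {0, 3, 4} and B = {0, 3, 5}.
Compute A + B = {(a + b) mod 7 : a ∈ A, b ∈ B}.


Work in Z/7Z: reduce every sum a + b modulo 7.
Enumerate all 9 pairs:
a = 0: 0+0=0, 0+3=3, 0+5=5
a = 3: 3+0=3, 3+3=6, 3+5=1
a = 4: 4+0=4, 4+3=0, 4+5=2
Distinct residues collected: {0, 1, 2, 3, 4, 5, 6}
|A + B| = 7 (out of 7 total residues).

A + B = {0, 1, 2, 3, 4, 5, 6}


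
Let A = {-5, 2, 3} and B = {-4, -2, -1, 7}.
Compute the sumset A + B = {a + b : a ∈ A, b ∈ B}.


A + B = {a + b : a ∈ A, b ∈ B}.
Enumerate all |A|·|B| = 3·4 = 12 pairs (a, b) and collect distinct sums.
a = -5: -5+-4=-9, -5+-2=-7, -5+-1=-6, -5+7=2
a = 2: 2+-4=-2, 2+-2=0, 2+-1=1, 2+7=9
a = 3: 3+-4=-1, 3+-2=1, 3+-1=2, 3+7=10
Collecting distinct sums: A + B = {-9, -7, -6, -2, -1, 0, 1, 2, 9, 10}
|A + B| = 10

A + B = {-9, -7, -6, -2, -1, 0, 1, 2, 9, 10}


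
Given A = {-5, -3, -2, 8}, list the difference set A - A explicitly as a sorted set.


A - A = {a - a' : a, a' ∈ A}.
Compute a - a' for each ordered pair (a, a'):
a = -5: -5--5=0, -5--3=-2, -5--2=-3, -5-8=-13
a = -3: -3--5=2, -3--3=0, -3--2=-1, -3-8=-11
a = -2: -2--5=3, -2--3=1, -2--2=0, -2-8=-10
a = 8: 8--5=13, 8--3=11, 8--2=10, 8-8=0
Collecting distinct values (and noting 0 appears from a-a):
A - A = {-13, -11, -10, -3, -2, -1, 0, 1, 2, 3, 10, 11, 13}
|A - A| = 13

A - A = {-13, -11, -10, -3, -2, -1, 0, 1, 2, 3, 10, 11, 13}


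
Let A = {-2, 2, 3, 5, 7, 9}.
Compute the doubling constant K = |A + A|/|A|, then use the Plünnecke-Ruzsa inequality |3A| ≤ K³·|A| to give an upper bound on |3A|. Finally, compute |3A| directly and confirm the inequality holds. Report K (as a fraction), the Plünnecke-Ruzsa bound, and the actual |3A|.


|A| = 6.
Step 1: Compute A + A by enumerating all 36 pairs.
A + A = {-4, 0, 1, 3, 4, 5, 6, 7, 8, 9, 10, 11, 12, 14, 16, 18}, so |A + A| = 16.
Step 2: Doubling constant K = |A + A|/|A| = 16/6 = 16/6 ≈ 2.6667.
Step 3: Plünnecke-Ruzsa gives |3A| ≤ K³·|A| = (2.6667)³ · 6 ≈ 113.7778.
Step 4: Compute 3A = A + A + A directly by enumerating all triples (a,b,c) ∈ A³; |3A| = 27.
Step 5: Check 27 ≤ 113.7778? Yes ✓.

K = 16/6, Plünnecke-Ruzsa bound K³|A| ≈ 113.7778, |3A| = 27, inequality holds.


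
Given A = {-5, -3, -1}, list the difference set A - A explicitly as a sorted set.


A - A = {a - a' : a, a' ∈ A}.
Compute a - a' for each ordered pair (a, a'):
a = -5: -5--5=0, -5--3=-2, -5--1=-4
a = -3: -3--5=2, -3--3=0, -3--1=-2
a = -1: -1--5=4, -1--3=2, -1--1=0
Collecting distinct values (and noting 0 appears from a-a):
A - A = {-4, -2, 0, 2, 4}
|A - A| = 5

A - A = {-4, -2, 0, 2, 4}


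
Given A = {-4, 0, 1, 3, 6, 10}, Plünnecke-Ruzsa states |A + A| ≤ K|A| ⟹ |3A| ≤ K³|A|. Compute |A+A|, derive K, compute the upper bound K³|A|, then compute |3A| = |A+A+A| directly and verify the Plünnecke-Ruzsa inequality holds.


|A| = 6.
Step 1: Compute A + A by enumerating all 36 pairs.
A + A = {-8, -4, -3, -1, 0, 1, 2, 3, 4, 6, 7, 9, 10, 11, 12, 13, 16, 20}, so |A + A| = 18.
Step 2: Doubling constant K = |A + A|/|A| = 18/6 = 18/6 ≈ 3.0000.
Step 3: Plünnecke-Ruzsa gives |3A| ≤ K³·|A| = (3.0000)³ · 6 ≈ 162.0000.
Step 4: Compute 3A = A + A + A directly by enumerating all triples (a,b,c) ∈ A³; |3A| = 34.
Step 5: Check 34 ≤ 162.0000? Yes ✓.

K = 18/6, Plünnecke-Ruzsa bound K³|A| ≈ 162.0000, |3A| = 34, inequality holds.


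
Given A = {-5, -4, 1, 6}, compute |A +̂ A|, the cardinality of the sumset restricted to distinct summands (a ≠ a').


Restricted sumset: A +̂ A = {a + a' : a ∈ A, a' ∈ A, a ≠ a'}.
Equivalently, take A + A and drop any sum 2a that is achievable ONLY as a + a for a ∈ A (i.e. sums representable only with equal summands).
Enumerate pairs (a, a') with a < a' (symmetric, so each unordered pair gives one sum; this covers all a ≠ a'):
  -5 + -4 = -9
  -5 + 1 = -4
  -5 + 6 = 1
  -4 + 1 = -3
  -4 + 6 = 2
  1 + 6 = 7
Collected distinct sums: {-9, -4, -3, 1, 2, 7}
|A +̂ A| = 6
(Reference bound: |A +̂ A| ≥ 2|A| - 3 for |A| ≥ 2, with |A| = 4 giving ≥ 5.)

|A +̂ A| = 6


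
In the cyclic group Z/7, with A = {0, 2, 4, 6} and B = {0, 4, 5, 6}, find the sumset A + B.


Work in Z/7Z: reduce every sum a + b modulo 7.
Enumerate all 16 pairs:
a = 0: 0+0=0, 0+4=4, 0+5=5, 0+6=6
a = 2: 2+0=2, 2+4=6, 2+5=0, 2+6=1
a = 4: 4+0=4, 4+4=1, 4+5=2, 4+6=3
a = 6: 6+0=6, 6+4=3, 6+5=4, 6+6=5
Distinct residues collected: {0, 1, 2, 3, 4, 5, 6}
|A + B| = 7 (out of 7 total residues).

A + B = {0, 1, 2, 3, 4, 5, 6}


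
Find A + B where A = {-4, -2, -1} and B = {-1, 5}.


A + B = {a + b : a ∈ A, b ∈ B}.
Enumerate all |A|·|B| = 3·2 = 6 pairs (a, b) and collect distinct sums.
a = -4: -4+-1=-5, -4+5=1
a = -2: -2+-1=-3, -2+5=3
a = -1: -1+-1=-2, -1+5=4
Collecting distinct sums: A + B = {-5, -3, -2, 1, 3, 4}
|A + B| = 6

A + B = {-5, -3, -2, 1, 3, 4}


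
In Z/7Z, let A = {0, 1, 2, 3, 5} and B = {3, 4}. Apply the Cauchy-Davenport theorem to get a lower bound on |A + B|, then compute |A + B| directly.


Cauchy-Davenport: |A + B| ≥ min(p, |A| + |B| - 1) for A, B nonempty in Z/pZ.
|A| = 5, |B| = 2, p = 7.
CD lower bound = min(7, 5 + 2 - 1) = min(7, 6) = 6.
Compute A + B mod 7 directly:
a = 0: 0+3=3, 0+4=4
a = 1: 1+3=4, 1+4=5
a = 2: 2+3=5, 2+4=6
a = 3: 3+3=6, 3+4=0
a = 5: 5+3=1, 5+4=2
A + B = {0, 1, 2, 3, 4, 5, 6}, so |A + B| = 7.
Verify: 7 ≥ 6? Yes ✓.

CD lower bound = 6, actual |A + B| = 7.


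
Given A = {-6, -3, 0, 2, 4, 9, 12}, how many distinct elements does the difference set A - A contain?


A - A = {a - a' : a, a' ∈ A}; |A| = 7.
Bounds: 2|A|-1 ≤ |A - A| ≤ |A|² - |A| + 1, i.e. 13 ≤ |A - A| ≤ 43.
Note: 0 ∈ A - A always (from a - a). The set is symmetric: if d ∈ A - A then -d ∈ A - A.
Enumerate nonzero differences d = a - a' with a > a' (then include -d):
Positive differences: {2, 3, 4, 5, 6, 7, 8, 9, 10, 12, 15, 18}
Full difference set: {0} ∪ (positive diffs) ∪ (negative diffs).
|A - A| = 1 + 2·12 = 25 (matches direct enumeration: 25).

|A - A| = 25


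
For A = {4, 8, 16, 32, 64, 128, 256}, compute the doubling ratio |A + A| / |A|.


|A| = 7.
Compute A + A by enumerating all 49 pairs.
A + A = {8, 12, 16, 20, 24, 32, 36, 40, 48, 64, 68, 72, 80, 96, 128, 132, 136, 144, 160, 192, 256, 260, 264, 272, 288, 320, 384, 512}, so |A + A| = 28.
K = |A + A| / |A| = 28/7 = 4/1 ≈ 4.0000.
Reference: AP of size 7 gives K = 13/7 ≈ 1.8571; a fully generic set of size 7 gives K ≈ 4.0000.

|A| = 7, |A + A| = 28, K = 28/7 = 4/1.


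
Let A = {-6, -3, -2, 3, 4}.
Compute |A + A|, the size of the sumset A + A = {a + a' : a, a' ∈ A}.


A + A = {a + a' : a, a' ∈ A}; |A| = 5.
General bounds: 2|A| - 1 ≤ |A + A| ≤ |A|(|A|+1)/2, i.e. 9 ≤ |A + A| ≤ 15.
Lower bound 2|A|-1 is attained iff A is an arithmetic progression.
Enumerate sums a + a' for a ≤ a' (symmetric, so this suffices):
a = -6: -6+-6=-12, -6+-3=-9, -6+-2=-8, -6+3=-3, -6+4=-2
a = -3: -3+-3=-6, -3+-2=-5, -3+3=0, -3+4=1
a = -2: -2+-2=-4, -2+3=1, -2+4=2
a = 3: 3+3=6, 3+4=7
a = 4: 4+4=8
Distinct sums: {-12, -9, -8, -6, -5, -4, -3, -2, 0, 1, 2, 6, 7, 8}
|A + A| = 14

|A + A| = 14


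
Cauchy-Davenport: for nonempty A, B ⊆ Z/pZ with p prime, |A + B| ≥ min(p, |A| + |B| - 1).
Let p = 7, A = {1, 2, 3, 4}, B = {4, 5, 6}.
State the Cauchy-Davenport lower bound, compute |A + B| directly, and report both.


Cauchy-Davenport: |A + B| ≥ min(p, |A| + |B| - 1) for A, B nonempty in Z/pZ.
|A| = 4, |B| = 3, p = 7.
CD lower bound = min(7, 4 + 3 - 1) = min(7, 6) = 6.
Compute A + B mod 7 directly:
a = 1: 1+4=5, 1+5=6, 1+6=0
a = 2: 2+4=6, 2+5=0, 2+6=1
a = 3: 3+4=0, 3+5=1, 3+6=2
a = 4: 4+4=1, 4+5=2, 4+6=3
A + B = {0, 1, 2, 3, 5, 6}, so |A + B| = 6.
Verify: 6 ≥ 6? Yes ✓.

CD lower bound = 6, actual |A + B| = 6.


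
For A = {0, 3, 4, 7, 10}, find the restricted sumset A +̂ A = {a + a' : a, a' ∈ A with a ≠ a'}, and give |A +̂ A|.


Restricted sumset: A +̂ A = {a + a' : a ∈ A, a' ∈ A, a ≠ a'}.
Equivalently, take A + A and drop any sum 2a that is achievable ONLY as a + a for a ∈ A (i.e. sums representable only with equal summands).
Enumerate pairs (a, a') with a < a' (symmetric, so each unordered pair gives one sum; this covers all a ≠ a'):
  0 + 3 = 3
  0 + 4 = 4
  0 + 7 = 7
  0 + 10 = 10
  3 + 4 = 7
  3 + 7 = 10
  3 + 10 = 13
  4 + 7 = 11
  4 + 10 = 14
  7 + 10 = 17
Collected distinct sums: {3, 4, 7, 10, 11, 13, 14, 17}
|A +̂ A| = 8
(Reference bound: |A +̂ A| ≥ 2|A| - 3 for |A| ≥ 2, with |A| = 5 giving ≥ 7.)

|A +̂ A| = 8


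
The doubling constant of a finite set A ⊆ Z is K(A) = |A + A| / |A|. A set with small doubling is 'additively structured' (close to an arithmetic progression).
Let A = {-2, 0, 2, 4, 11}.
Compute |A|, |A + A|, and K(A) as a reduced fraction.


|A| = 5.
Compute A + A by enumerating all 25 pairs.
A + A = {-4, -2, 0, 2, 4, 6, 8, 9, 11, 13, 15, 22}, so |A + A| = 12.
K = |A + A| / |A| = 12/5 (already in lowest terms) ≈ 2.4000.
Reference: AP of size 5 gives K = 9/5 ≈ 1.8000; a fully generic set of size 5 gives K ≈ 3.0000.

|A| = 5, |A + A| = 12, K = 12/5.


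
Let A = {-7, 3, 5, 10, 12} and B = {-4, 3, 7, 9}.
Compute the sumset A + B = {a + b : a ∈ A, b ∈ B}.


A + B = {a + b : a ∈ A, b ∈ B}.
Enumerate all |A|·|B| = 5·4 = 20 pairs (a, b) and collect distinct sums.
a = -7: -7+-4=-11, -7+3=-4, -7+7=0, -7+9=2
a = 3: 3+-4=-1, 3+3=6, 3+7=10, 3+9=12
a = 5: 5+-4=1, 5+3=8, 5+7=12, 5+9=14
a = 10: 10+-4=6, 10+3=13, 10+7=17, 10+9=19
a = 12: 12+-4=8, 12+3=15, 12+7=19, 12+9=21
Collecting distinct sums: A + B = {-11, -4, -1, 0, 1, 2, 6, 8, 10, 12, 13, 14, 15, 17, 19, 21}
|A + B| = 16

A + B = {-11, -4, -1, 0, 1, 2, 6, 8, 10, 12, 13, 14, 15, 17, 19, 21}


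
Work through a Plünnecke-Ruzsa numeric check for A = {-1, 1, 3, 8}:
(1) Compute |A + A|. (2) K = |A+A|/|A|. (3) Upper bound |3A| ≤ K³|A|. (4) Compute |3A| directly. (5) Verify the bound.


|A| = 4.
Step 1: Compute A + A by enumerating all 16 pairs.
A + A = {-2, 0, 2, 4, 6, 7, 9, 11, 16}, so |A + A| = 9.
Step 2: Doubling constant K = |A + A|/|A| = 9/4 = 9/4 ≈ 2.2500.
Step 3: Plünnecke-Ruzsa gives |3A| ≤ K³·|A| = (2.2500)³ · 4 ≈ 45.5625.
Step 4: Compute 3A = A + A + A directly by enumerating all triples (a,b,c) ∈ A³; |3A| = 16.
Step 5: Check 16 ≤ 45.5625? Yes ✓.

K = 9/4, Plünnecke-Ruzsa bound K³|A| ≈ 45.5625, |3A| = 16, inequality holds.


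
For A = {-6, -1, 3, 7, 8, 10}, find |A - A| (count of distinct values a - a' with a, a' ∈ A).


A - A = {a - a' : a, a' ∈ A}; |A| = 6.
Bounds: 2|A|-1 ≤ |A - A| ≤ |A|² - |A| + 1, i.e. 11 ≤ |A - A| ≤ 31.
Note: 0 ∈ A - A always (from a - a). The set is symmetric: if d ∈ A - A then -d ∈ A - A.
Enumerate nonzero differences d = a - a' with a > a' (then include -d):
Positive differences: {1, 2, 3, 4, 5, 7, 8, 9, 11, 13, 14, 16}
Full difference set: {0} ∪ (positive diffs) ∪ (negative diffs).
|A - A| = 1 + 2·12 = 25 (matches direct enumeration: 25).

|A - A| = 25


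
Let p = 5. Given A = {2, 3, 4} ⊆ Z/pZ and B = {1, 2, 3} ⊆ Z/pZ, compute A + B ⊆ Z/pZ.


Work in Z/5Z: reduce every sum a + b modulo 5.
Enumerate all 9 pairs:
a = 2: 2+1=3, 2+2=4, 2+3=0
a = 3: 3+1=4, 3+2=0, 3+3=1
a = 4: 4+1=0, 4+2=1, 4+3=2
Distinct residues collected: {0, 1, 2, 3, 4}
|A + B| = 5 (out of 5 total residues).

A + B = {0, 1, 2, 3, 4}


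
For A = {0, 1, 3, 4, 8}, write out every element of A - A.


A - A = {a - a' : a, a' ∈ A}.
Compute a - a' for each ordered pair (a, a'):
a = 0: 0-0=0, 0-1=-1, 0-3=-3, 0-4=-4, 0-8=-8
a = 1: 1-0=1, 1-1=0, 1-3=-2, 1-4=-3, 1-8=-7
a = 3: 3-0=3, 3-1=2, 3-3=0, 3-4=-1, 3-8=-5
a = 4: 4-0=4, 4-1=3, 4-3=1, 4-4=0, 4-8=-4
a = 8: 8-0=8, 8-1=7, 8-3=5, 8-4=4, 8-8=0
Collecting distinct values (and noting 0 appears from a-a):
A - A = {-8, -7, -5, -4, -3, -2, -1, 0, 1, 2, 3, 4, 5, 7, 8}
|A - A| = 15

A - A = {-8, -7, -5, -4, -3, -2, -1, 0, 1, 2, 3, 4, 5, 7, 8}


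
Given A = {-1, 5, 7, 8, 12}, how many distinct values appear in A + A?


A + A = {a + a' : a, a' ∈ A}; |A| = 5.
General bounds: 2|A| - 1 ≤ |A + A| ≤ |A|(|A|+1)/2, i.e. 9 ≤ |A + A| ≤ 15.
Lower bound 2|A|-1 is attained iff A is an arithmetic progression.
Enumerate sums a + a' for a ≤ a' (symmetric, so this suffices):
a = -1: -1+-1=-2, -1+5=4, -1+7=6, -1+8=7, -1+12=11
a = 5: 5+5=10, 5+7=12, 5+8=13, 5+12=17
a = 7: 7+7=14, 7+8=15, 7+12=19
a = 8: 8+8=16, 8+12=20
a = 12: 12+12=24
Distinct sums: {-2, 4, 6, 7, 10, 11, 12, 13, 14, 15, 16, 17, 19, 20, 24}
|A + A| = 15

|A + A| = 15


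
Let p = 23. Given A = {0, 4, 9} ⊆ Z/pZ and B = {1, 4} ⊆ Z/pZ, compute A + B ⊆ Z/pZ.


Work in Z/23Z: reduce every sum a + b modulo 23.
Enumerate all 6 pairs:
a = 0: 0+1=1, 0+4=4
a = 4: 4+1=5, 4+4=8
a = 9: 9+1=10, 9+4=13
Distinct residues collected: {1, 4, 5, 8, 10, 13}
|A + B| = 6 (out of 23 total residues).

A + B = {1, 4, 5, 8, 10, 13}


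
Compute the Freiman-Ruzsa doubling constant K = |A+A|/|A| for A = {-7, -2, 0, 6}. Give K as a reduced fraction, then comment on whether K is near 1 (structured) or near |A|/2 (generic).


|A| = 4.
Compute A + A by enumerating all 16 pairs.
A + A = {-14, -9, -7, -4, -2, -1, 0, 4, 6, 12}, so |A + A| = 10.
K = |A + A| / |A| = 10/4 = 5/2 ≈ 2.5000.
Reference: AP of size 4 gives K = 7/4 ≈ 1.7500; a fully generic set of size 4 gives K ≈ 2.5000.

|A| = 4, |A + A| = 10, K = 10/4 = 5/2.


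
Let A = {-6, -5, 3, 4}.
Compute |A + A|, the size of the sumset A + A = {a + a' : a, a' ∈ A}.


A + A = {a + a' : a, a' ∈ A}; |A| = 4.
General bounds: 2|A| - 1 ≤ |A + A| ≤ |A|(|A|+1)/2, i.e. 7 ≤ |A + A| ≤ 10.
Lower bound 2|A|-1 is attained iff A is an arithmetic progression.
Enumerate sums a + a' for a ≤ a' (symmetric, so this suffices):
a = -6: -6+-6=-12, -6+-5=-11, -6+3=-3, -6+4=-2
a = -5: -5+-5=-10, -5+3=-2, -5+4=-1
a = 3: 3+3=6, 3+4=7
a = 4: 4+4=8
Distinct sums: {-12, -11, -10, -3, -2, -1, 6, 7, 8}
|A + A| = 9

|A + A| = 9


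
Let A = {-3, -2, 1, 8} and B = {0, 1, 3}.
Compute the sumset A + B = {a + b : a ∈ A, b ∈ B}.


A + B = {a + b : a ∈ A, b ∈ B}.
Enumerate all |A|·|B| = 4·3 = 12 pairs (a, b) and collect distinct sums.
a = -3: -3+0=-3, -3+1=-2, -3+3=0
a = -2: -2+0=-2, -2+1=-1, -2+3=1
a = 1: 1+0=1, 1+1=2, 1+3=4
a = 8: 8+0=8, 8+1=9, 8+3=11
Collecting distinct sums: A + B = {-3, -2, -1, 0, 1, 2, 4, 8, 9, 11}
|A + B| = 10

A + B = {-3, -2, -1, 0, 1, 2, 4, 8, 9, 11}


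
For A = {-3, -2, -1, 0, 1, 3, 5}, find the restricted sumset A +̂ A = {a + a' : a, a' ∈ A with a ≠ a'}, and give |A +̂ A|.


Restricted sumset: A +̂ A = {a + a' : a ∈ A, a' ∈ A, a ≠ a'}.
Equivalently, take A + A and drop any sum 2a that is achievable ONLY as a + a for a ∈ A (i.e. sums representable only with equal summands).
Enumerate pairs (a, a') with a < a' (symmetric, so each unordered pair gives one sum; this covers all a ≠ a'):
  -3 + -2 = -5
  -3 + -1 = -4
  -3 + 0 = -3
  -3 + 1 = -2
  -3 + 3 = 0
  -3 + 5 = 2
  -2 + -1 = -3
  -2 + 0 = -2
  -2 + 1 = -1
  -2 + 3 = 1
  -2 + 5 = 3
  -1 + 0 = -1
  -1 + 1 = 0
  -1 + 3 = 2
  -1 + 5 = 4
  0 + 1 = 1
  0 + 3 = 3
  0 + 5 = 5
  1 + 3 = 4
  1 + 5 = 6
  3 + 5 = 8
Collected distinct sums: {-5, -4, -3, -2, -1, 0, 1, 2, 3, 4, 5, 6, 8}
|A +̂ A| = 13
(Reference bound: |A +̂ A| ≥ 2|A| - 3 for |A| ≥ 2, with |A| = 7 giving ≥ 11.)

|A +̂ A| = 13


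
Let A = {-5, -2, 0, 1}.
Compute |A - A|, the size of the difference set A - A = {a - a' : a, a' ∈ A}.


A - A = {a - a' : a, a' ∈ A}; |A| = 4.
Bounds: 2|A|-1 ≤ |A - A| ≤ |A|² - |A| + 1, i.e. 7 ≤ |A - A| ≤ 13.
Note: 0 ∈ A - A always (from a - a). The set is symmetric: if d ∈ A - A then -d ∈ A - A.
Enumerate nonzero differences d = a - a' with a > a' (then include -d):
Positive differences: {1, 2, 3, 5, 6}
Full difference set: {0} ∪ (positive diffs) ∪ (negative diffs).
|A - A| = 1 + 2·5 = 11 (matches direct enumeration: 11).

|A - A| = 11


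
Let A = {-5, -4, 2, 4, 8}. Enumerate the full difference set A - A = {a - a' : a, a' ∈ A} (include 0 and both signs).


A - A = {a - a' : a, a' ∈ A}.
Compute a - a' for each ordered pair (a, a'):
a = -5: -5--5=0, -5--4=-1, -5-2=-7, -5-4=-9, -5-8=-13
a = -4: -4--5=1, -4--4=0, -4-2=-6, -4-4=-8, -4-8=-12
a = 2: 2--5=7, 2--4=6, 2-2=0, 2-4=-2, 2-8=-6
a = 4: 4--5=9, 4--4=8, 4-2=2, 4-4=0, 4-8=-4
a = 8: 8--5=13, 8--4=12, 8-2=6, 8-4=4, 8-8=0
Collecting distinct values (and noting 0 appears from a-a):
A - A = {-13, -12, -9, -8, -7, -6, -4, -2, -1, 0, 1, 2, 4, 6, 7, 8, 9, 12, 13}
|A - A| = 19

A - A = {-13, -12, -9, -8, -7, -6, -4, -2, -1, 0, 1, 2, 4, 6, 7, 8, 9, 12, 13}


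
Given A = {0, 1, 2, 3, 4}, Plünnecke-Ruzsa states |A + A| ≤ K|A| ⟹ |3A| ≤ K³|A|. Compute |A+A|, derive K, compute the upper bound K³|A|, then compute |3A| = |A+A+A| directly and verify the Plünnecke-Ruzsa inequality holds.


|A| = 5.
Step 1: Compute A + A by enumerating all 25 pairs.
A + A = {0, 1, 2, 3, 4, 5, 6, 7, 8}, so |A + A| = 9.
Step 2: Doubling constant K = |A + A|/|A| = 9/5 = 9/5 ≈ 1.8000.
Step 3: Plünnecke-Ruzsa gives |3A| ≤ K³·|A| = (1.8000)³ · 5 ≈ 29.1600.
Step 4: Compute 3A = A + A + A directly by enumerating all triples (a,b,c) ∈ A³; |3A| = 13.
Step 5: Check 13 ≤ 29.1600? Yes ✓.

K = 9/5, Plünnecke-Ruzsa bound K³|A| ≈ 29.1600, |3A| = 13, inequality holds.


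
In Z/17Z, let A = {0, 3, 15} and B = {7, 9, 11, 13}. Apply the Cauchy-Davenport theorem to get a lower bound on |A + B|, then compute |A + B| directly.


Cauchy-Davenport: |A + B| ≥ min(p, |A| + |B| - 1) for A, B nonempty in Z/pZ.
|A| = 3, |B| = 4, p = 17.
CD lower bound = min(17, 3 + 4 - 1) = min(17, 6) = 6.
Compute A + B mod 17 directly:
a = 0: 0+7=7, 0+9=9, 0+11=11, 0+13=13
a = 3: 3+7=10, 3+9=12, 3+11=14, 3+13=16
a = 15: 15+7=5, 15+9=7, 15+11=9, 15+13=11
A + B = {5, 7, 9, 10, 11, 12, 13, 14, 16}, so |A + B| = 9.
Verify: 9 ≥ 6? Yes ✓.

CD lower bound = 6, actual |A + B| = 9.


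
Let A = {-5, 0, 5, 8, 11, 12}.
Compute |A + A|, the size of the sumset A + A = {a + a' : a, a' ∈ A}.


A + A = {a + a' : a, a' ∈ A}; |A| = 6.
General bounds: 2|A| - 1 ≤ |A + A| ≤ |A|(|A|+1)/2, i.e. 11 ≤ |A + A| ≤ 21.
Lower bound 2|A|-1 is attained iff A is an arithmetic progression.
Enumerate sums a + a' for a ≤ a' (symmetric, so this suffices):
a = -5: -5+-5=-10, -5+0=-5, -5+5=0, -5+8=3, -5+11=6, -5+12=7
a = 0: 0+0=0, 0+5=5, 0+8=8, 0+11=11, 0+12=12
a = 5: 5+5=10, 5+8=13, 5+11=16, 5+12=17
a = 8: 8+8=16, 8+11=19, 8+12=20
a = 11: 11+11=22, 11+12=23
a = 12: 12+12=24
Distinct sums: {-10, -5, 0, 3, 5, 6, 7, 8, 10, 11, 12, 13, 16, 17, 19, 20, 22, 23, 24}
|A + A| = 19

|A + A| = 19


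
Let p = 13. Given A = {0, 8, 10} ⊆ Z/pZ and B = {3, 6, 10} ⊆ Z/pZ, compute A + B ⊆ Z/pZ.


Work in Z/13Z: reduce every sum a + b modulo 13.
Enumerate all 9 pairs:
a = 0: 0+3=3, 0+6=6, 0+10=10
a = 8: 8+3=11, 8+6=1, 8+10=5
a = 10: 10+3=0, 10+6=3, 10+10=7
Distinct residues collected: {0, 1, 3, 5, 6, 7, 10, 11}
|A + B| = 8 (out of 13 total residues).

A + B = {0, 1, 3, 5, 6, 7, 10, 11}


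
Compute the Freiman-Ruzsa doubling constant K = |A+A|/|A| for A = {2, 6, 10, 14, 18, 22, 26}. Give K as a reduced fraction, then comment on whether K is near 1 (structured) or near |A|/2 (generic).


|A| = 7.
Compute A + A by enumerating all 49 pairs.
A + A = {4, 8, 12, 16, 20, 24, 28, 32, 36, 40, 44, 48, 52}, so |A + A| = 13.
K = |A + A| / |A| = 13/7 (already in lowest terms) ≈ 1.8571.
Reference: AP of size 7 gives K = 13/7 ≈ 1.8571; a fully generic set of size 7 gives K ≈ 4.0000.

|A| = 7, |A + A| = 13, K = 13/7.


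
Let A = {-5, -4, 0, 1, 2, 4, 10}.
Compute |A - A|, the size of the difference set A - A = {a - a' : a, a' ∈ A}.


A - A = {a - a' : a, a' ∈ A}; |A| = 7.
Bounds: 2|A|-1 ≤ |A - A| ≤ |A|² - |A| + 1, i.e. 13 ≤ |A - A| ≤ 43.
Note: 0 ∈ A - A always (from a - a). The set is symmetric: if d ∈ A - A then -d ∈ A - A.
Enumerate nonzero differences d = a - a' with a > a' (then include -d):
Positive differences: {1, 2, 3, 4, 5, 6, 7, 8, 9, 10, 14, 15}
Full difference set: {0} ∪ (positive diffs) ∪ (negative diffs).
|A - A| = 1 + 2·12 = 25 (matches direct enumeration: 25).

|A - A| = 25


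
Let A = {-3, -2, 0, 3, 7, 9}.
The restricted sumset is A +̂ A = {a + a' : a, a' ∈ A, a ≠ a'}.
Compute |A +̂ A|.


Restricted sumset: A +̂ A = {a + a' : a ∈ A, a' ∈ A, a ≠ a'}.
Equivalently, take A + A and drop any sum 2a that is achievable ONLY as a + a for a ∈ A (i.e. sums representable only with equal summands).
Enumerate pairs (a, a') with a < a' (symmetric, so each unordered pair gives one sum; this covers all a ≠ a'):
  -3 + -2 = -5
  -3 + 0 = -3
  -3 + 3 = 0
  -3 + 7 = 4
  -3 + 9 = 6
  -2 + 0 = -2
  -2 + 3 = 1
  -2 + 7 = 5
  -2 + 9 = 7
  0 + 3 = 3
  0 + 7 = 7
  0 + 9 = 9
  3 + 7 = 10
  3 + 9 = 12
  7 + 9 = 16
Collected distinct sums: {-5, -3, -2, 0, 1, 3, 4, 5, 6, 7, 9, 10, 12, 16}
|A +̂ A| = 14
(Reference bound: |A +̂ A| ≥ 2|A| - 3 for |A| ≥ 2, with |A| = 6 giving ≥ 9.)

|A +̂ A| = 14


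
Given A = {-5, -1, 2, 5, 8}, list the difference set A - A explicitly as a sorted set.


A - A = {a - a' : a, a' ∈ A}.
Compute a - a' for each ordered pair (a, a'):
a = -5: -5--5=0, -5--1=-4, -5-2=-7, -5-5=-10, -5-8=-13
a = -1: -1--5=4, -1--1=0, -1-2=-3, -1-5=-6, -1-8=-9
a = 2: 2--5=7, 2--1=3, 2-2=0, 2-5=-3, 2-8=-6
a = 5: 5--5=10, 5--1=6, 5-2=3, 5-5=0, 5-8=-3
a = 8: 8--5=13, 8--1=9, 8-2=6, 8-5=3, 8-8=0
Collecting distinct values (and noting 0 appears from a-a):
A - A = {-13, -10, -9, -7, -6, -4, -3, 0, 3, 4, 6, 7, 9, 10, 13}
|A - A| = 15

A - A = {-13, -10, -9, -7, -6, -4, -3, 0, 3, 4, 6, 7, 9, 10, 13}


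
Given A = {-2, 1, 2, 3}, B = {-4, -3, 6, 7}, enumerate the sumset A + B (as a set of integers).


A + B = {a + b : a ∈ A, b ∈ B}.
Enumerate all |A|·|B| = 4·4 = 16 pairs (a, b) and collect distinct sums.
a = -2: -2+-4=-6, -2+-3=-5, -2+6=4, -2+7=5
a = 1: 1+-4=-3, 1+-3=-2, 1+6=7, 1+7=8
a = 2: 2+-4=-2, 2+-3=-1, 2+6=8, 2+7=9
a = 3: 3+-4=-1, 3+-3=0, 3+6=9, 3+7=10
Collecting distinct sums: A + B = {-6, -5, -3, -2, -1, 0, 4, 5, 7, 8, 9, 10}
|A + B| = 12

A + B = {-6, -5, -3, -2, -1, 0, 4, 5, 7, 8, 9, 10}
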